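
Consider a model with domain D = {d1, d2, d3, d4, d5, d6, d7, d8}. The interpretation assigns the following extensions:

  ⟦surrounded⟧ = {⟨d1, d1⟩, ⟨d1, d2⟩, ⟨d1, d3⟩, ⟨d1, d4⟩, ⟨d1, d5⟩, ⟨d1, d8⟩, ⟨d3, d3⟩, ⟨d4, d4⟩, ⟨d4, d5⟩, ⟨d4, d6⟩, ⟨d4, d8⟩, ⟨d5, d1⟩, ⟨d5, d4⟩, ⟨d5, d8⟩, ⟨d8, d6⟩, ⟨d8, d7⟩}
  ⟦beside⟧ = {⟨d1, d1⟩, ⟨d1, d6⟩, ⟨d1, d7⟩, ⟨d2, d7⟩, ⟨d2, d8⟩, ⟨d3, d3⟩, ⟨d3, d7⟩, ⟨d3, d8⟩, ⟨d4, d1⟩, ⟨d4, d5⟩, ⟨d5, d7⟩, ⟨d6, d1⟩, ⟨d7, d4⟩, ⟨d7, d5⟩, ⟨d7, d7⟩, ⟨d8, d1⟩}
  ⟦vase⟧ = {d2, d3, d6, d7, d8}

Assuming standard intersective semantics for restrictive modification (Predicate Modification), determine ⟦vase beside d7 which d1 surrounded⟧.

{d2, d3}

⟦beside d7⟧ = {x : ⟨x, d7⟩ ∈ ⟦beside⟧} = {d1, d2, d3, d5, d7}
⟦which d1 surrounded⟧ = {x : ⟨d1, x⟩ ∈ ⟦surrounded⟧} = {d1, d2, d3, d4, d5, d8}
⟦vase⟧ = {d2, d3, d6, d7, d8}
… ∩ ⟦beside d7⟧ = {d2, d3, d6, d7, d8} ∩ {d1, d2, d3, d5, d7} = {d2, d3, d7}
… ∩ ⟦which d1 surrounded⟧ = {d2, d3, d7} ∩ {d1, d2, d3, d4, d5, d8} = {d2, d3}
So ⟦vase beside d7 which d1 surrounded⟧ = {d2, d3}.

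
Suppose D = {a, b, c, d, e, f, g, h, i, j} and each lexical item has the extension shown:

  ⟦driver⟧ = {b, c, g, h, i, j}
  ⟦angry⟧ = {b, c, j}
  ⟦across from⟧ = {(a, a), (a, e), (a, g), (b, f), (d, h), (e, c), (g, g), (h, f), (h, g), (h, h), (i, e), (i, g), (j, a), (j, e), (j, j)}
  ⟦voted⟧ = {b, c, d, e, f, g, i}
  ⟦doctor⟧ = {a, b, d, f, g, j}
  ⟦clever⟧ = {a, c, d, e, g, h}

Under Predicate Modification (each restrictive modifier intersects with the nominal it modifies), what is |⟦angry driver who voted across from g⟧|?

0

⟦who voted⟧ = ⟦voted⟧ = {b, c, d, e, f, g, i}
⟦across from g⟧ = {x : ⟨x, g⟩ ∈ ⟦across from⟧} = {a, g, h, i}
⟦driver⟧ = {b, c, g, h, i, j}
… ∩ ⟦who voted⟧ = {b, c, g, h, i, j} ∩ {b, c, d, e, f, g, i} = {b, c, g, i}
… ∩ ⟦across from g⟧ = {b, c, g, i} ∩ {a, g, h, i} = {g, i}
… ∩ ⟦angry⟧ = {g, i} ∩ {b, c, j} = ∅
⟦angry driver who voted across from g⟧ = ∅, so the cardinality is 0.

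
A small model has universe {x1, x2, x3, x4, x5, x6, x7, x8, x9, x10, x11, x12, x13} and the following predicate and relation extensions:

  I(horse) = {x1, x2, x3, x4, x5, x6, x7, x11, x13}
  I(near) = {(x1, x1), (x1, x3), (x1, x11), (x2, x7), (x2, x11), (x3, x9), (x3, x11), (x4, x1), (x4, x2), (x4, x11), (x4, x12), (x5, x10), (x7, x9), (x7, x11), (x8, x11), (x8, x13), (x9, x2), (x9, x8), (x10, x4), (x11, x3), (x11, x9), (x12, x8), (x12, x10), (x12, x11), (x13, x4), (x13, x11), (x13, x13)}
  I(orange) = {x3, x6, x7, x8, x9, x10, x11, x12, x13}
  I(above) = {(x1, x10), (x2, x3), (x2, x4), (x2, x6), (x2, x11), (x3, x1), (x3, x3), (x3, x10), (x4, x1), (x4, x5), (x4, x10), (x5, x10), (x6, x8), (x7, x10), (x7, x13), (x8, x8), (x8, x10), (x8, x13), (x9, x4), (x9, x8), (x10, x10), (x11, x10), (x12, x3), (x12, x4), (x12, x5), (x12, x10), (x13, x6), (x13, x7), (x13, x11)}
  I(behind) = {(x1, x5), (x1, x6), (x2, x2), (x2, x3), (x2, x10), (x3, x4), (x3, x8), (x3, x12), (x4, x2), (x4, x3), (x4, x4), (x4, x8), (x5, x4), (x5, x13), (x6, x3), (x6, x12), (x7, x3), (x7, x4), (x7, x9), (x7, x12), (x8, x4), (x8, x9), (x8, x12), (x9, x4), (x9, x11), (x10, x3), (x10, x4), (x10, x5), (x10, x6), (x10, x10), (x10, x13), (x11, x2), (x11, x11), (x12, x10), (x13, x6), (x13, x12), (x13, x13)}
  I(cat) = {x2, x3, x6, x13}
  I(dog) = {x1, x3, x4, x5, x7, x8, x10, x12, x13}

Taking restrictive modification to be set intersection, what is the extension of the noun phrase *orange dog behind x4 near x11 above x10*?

⟦behind x4⟧ = {x : ⟨x, x4⟩ ∈ ⟦behind⟧} = {x3, x4, x5, x7, x8, x9, x10}
⟦near x11⟧ = {x : ⟨x, x11⟩ ∈ ⟦near⟧} = {x1, x2, x3, x4, x7, x8, x12, x13}
⟦above x10⟧ = {x : ⟨x, x10⟩ ∈ ⟦above⟧} = {x1, x3, x4, x5, x7, x8, x10, x11, x12}
⟦dog⟧ = {x1, x3, x4, x5, x7, x8, x10, x12, x13}
… ∩ ⟦behind x4⟧ = {x1, x3, x4, x5, x7, x8, x10, x12, x13} ∩ {x3, x4, x5, x7, x8, x9, x10} = {x3, x4, x5, x7, x8, x10}
… ∩ ⟦near x11⟧ = {x3, x4, x5, x7, x8, x10} ∩ {x1, x2, x3, x4, x7, x8, x12, x13} = {x3, x4, x7, x8}
… ∩ ⟦above x10⟧ = {x3, x4, x7, x8} ∩ {x1, x3, x4, x5, x7, x8, x10, x11, x12} = {x3, x4, x7, x8}
… ∩ ⟦orange⟧ = {x3, x4, x7, x8} ∩ {x3, x6, x7, x8, x9, x10, x11, x12, x13} = {x3, x7, x8}
So ⟦orange dog behind x4 near x11 above x10⟧ = {x3, x7, x8}.

{x3, x7, x8}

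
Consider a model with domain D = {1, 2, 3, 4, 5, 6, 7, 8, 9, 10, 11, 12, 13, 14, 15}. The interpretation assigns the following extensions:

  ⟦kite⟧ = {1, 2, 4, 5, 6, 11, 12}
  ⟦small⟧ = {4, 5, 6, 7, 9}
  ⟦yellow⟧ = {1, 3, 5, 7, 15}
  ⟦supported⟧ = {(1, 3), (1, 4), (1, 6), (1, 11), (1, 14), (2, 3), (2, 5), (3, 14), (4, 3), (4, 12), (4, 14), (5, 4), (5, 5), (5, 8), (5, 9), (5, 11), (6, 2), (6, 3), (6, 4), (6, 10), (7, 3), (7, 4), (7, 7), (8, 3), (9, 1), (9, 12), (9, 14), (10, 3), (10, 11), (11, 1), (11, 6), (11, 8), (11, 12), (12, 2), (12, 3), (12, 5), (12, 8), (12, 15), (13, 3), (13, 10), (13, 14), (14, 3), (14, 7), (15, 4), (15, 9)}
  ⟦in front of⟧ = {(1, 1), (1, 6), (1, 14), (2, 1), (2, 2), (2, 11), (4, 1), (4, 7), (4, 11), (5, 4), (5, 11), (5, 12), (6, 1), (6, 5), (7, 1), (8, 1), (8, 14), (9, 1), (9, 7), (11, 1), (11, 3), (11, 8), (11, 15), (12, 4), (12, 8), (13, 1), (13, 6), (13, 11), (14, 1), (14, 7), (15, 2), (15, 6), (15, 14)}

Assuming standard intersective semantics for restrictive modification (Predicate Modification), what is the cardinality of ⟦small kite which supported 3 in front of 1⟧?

⟦which supported 3⟧ = {x : ⟨x, 3⟩ ∈ ⟦supported⟧} = {1, 2, 4, 6, 7, 8, 10, 12, 13, 14}
⟦in front of 1⟧ = {x : ⟨x, 1⟩ ∈ ⟦in front of⟧} = {1, 2, 4, 6, 7, 8, 9, 11, 13, 14}
⟦kite⟧ = {1, 2, 4, 5, 6, 11, 12}
… ∩ ⟦which supported 3⟧ = {1, 2, 4, 5, 6, 11, 12} ∩ {1, 2, 4, 6, 7, 8, 10, 12, 13, 14} = {1, 2, 4, 6, 12}
… ∩ ⟦in front of 1⟧ = {1, 2, 4, 6, 12} ∩ {1, 2, 4, 6, 7, 8, 9, 11, 13, 14} = {1, 2, 4, 6}
… ∩ ⟦small⟧ = {1, 2, 4, 6} ∩ {4, 5, 6, 7, 9} = {4, 6}
⟦small kite which supported 3 in front of 1⟧ = {4, 6}, so the cardinality is 2.

2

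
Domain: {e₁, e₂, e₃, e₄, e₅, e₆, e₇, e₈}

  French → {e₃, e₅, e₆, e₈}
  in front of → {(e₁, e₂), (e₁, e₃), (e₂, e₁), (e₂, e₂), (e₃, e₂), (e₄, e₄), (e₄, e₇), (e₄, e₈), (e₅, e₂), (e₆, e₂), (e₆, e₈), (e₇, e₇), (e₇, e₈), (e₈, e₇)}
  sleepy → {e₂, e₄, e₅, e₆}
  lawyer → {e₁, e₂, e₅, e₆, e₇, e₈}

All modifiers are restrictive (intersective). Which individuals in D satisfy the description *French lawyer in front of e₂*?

{e₅, e₆}

⟦in front of e₂⟧ = {x : ⟨x, e₂⟩ ∈ ⟦in front of⟧} = {e₁, e₂, e₃, e₅, e₆}
⟦lawyer⟧ = {e₁, e₂, e₅, e₆, e₇, e₈}
… ∩ ⟦in front of e₂⟧ = {e₁, e₂, e₅, e₆, e₇, e₈} ∩ {e₁, e₂, e₃, e₅, e₆} = {e₁, e₂, e₅, e₆}
… ∩ ⟦French⟧ = {e₁, e₂, e₅, e₆} ∩ {e₃, e₅, e₆, e₈} = {e₅, e₆}
So ⟦French lawyer in front of e₂⟧ = {e₅, e₆}.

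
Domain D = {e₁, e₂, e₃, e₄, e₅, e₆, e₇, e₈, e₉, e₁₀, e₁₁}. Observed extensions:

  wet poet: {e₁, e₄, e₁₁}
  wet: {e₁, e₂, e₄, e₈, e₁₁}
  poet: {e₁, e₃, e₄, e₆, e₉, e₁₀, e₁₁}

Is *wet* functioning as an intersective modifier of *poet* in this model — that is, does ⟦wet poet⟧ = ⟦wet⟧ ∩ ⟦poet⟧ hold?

⟦wet⟧ ∩ ⟦poet⟧ = {e₁, e₂, e₄, e₈, e₁₁} ∩ {e₁, e₃, e₄, e₆, e₉, e₁₀, e₁₁} = {e₁, e₄, e₁₁}
Observed ⟦wet poet⟧ = {e₁, e₄, e₁₁}.
These coincide, so the modifier is intersective here.

yes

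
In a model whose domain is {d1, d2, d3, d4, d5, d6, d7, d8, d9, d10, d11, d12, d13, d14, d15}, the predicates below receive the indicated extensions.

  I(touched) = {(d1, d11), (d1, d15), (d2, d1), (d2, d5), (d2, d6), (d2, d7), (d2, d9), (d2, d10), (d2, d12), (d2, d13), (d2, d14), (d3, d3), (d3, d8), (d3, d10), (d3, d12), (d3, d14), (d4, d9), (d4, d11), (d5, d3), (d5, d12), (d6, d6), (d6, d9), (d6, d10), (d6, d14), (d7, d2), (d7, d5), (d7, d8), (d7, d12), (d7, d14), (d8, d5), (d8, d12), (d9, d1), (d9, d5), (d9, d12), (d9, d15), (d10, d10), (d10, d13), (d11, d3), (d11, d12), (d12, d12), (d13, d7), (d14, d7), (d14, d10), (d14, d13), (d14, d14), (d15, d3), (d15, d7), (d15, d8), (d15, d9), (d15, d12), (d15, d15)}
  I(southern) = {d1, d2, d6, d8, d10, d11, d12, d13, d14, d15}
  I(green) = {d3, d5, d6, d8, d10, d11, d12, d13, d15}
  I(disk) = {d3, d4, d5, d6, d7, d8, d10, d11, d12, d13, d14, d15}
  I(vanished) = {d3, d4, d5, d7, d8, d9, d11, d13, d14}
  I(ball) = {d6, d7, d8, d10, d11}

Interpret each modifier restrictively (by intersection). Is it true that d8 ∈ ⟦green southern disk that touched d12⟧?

⟦that touched d12⟧ = {x : ⟨x, d12⟩ ∈ ⟦touched⟧} = {d2, d3, d5, d7, d8, d9, d11, d12, d15}
⟦disk⟧ = {d3, d4, d5, d6, d7, d8, d10, d11, d12, d13, d14, d15}
… ∩ ⟦that touched d12⟧ = {d3, d4, d5, d6, d7, d8, d10, d11, d12, d13, d14, d15} ∩ {d2, d3, d5, d7, d8, d9, d11, d12, d15} = {d3, d5, d7, d8, d11, d12, d15}
… ∩ ⟦green⟧ = {d3, d5, d7, d8, d11, d12, d15} ∩ {d3, d5, d6, d8, d10, d11, d12, d13, d15} = {d3, d5, d8, d11, d12, d15}
… ∩ ⟦southern⟧ = {d3, d5, d8, d11, d12, d15} ∩ {d1, d2, d6, d8, d10, d11, d12, d13, d14, d15} = {d8, d11, d12, d15}
⟦green southern disk that touched d12⟧ = {d8, d11, d12, d15}; d8 ∈ this set.

yes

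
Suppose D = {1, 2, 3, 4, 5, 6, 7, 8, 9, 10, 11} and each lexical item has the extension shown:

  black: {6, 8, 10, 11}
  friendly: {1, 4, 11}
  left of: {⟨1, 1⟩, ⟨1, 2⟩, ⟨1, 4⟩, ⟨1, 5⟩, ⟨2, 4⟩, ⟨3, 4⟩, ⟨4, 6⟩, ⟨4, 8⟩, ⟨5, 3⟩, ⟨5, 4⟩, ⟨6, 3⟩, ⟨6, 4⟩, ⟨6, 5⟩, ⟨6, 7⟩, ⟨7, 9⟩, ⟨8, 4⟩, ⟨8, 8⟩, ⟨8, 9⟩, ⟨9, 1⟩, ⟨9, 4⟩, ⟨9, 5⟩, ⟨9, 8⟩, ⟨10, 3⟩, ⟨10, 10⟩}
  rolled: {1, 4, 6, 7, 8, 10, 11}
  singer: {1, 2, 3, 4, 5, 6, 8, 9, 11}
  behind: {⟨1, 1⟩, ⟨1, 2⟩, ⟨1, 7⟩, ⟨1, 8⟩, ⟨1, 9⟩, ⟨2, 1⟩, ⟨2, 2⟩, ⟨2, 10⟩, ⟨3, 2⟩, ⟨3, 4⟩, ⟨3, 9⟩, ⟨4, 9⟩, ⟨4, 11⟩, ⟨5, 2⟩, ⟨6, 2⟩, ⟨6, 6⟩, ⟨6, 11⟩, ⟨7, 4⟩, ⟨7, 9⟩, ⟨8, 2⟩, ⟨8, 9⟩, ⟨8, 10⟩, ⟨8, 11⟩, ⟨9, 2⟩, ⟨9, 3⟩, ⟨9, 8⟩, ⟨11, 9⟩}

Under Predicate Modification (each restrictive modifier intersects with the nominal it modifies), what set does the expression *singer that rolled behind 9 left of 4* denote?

⟦that rolled⟧ = ⟦rolled⟧ = {1, 4, 6, 7, 8, 10, 11}
⟦behind 9⟧ = {x : ⟨x, 9⟩ ∈ ⟦behind⟧} = {1, 3, 4, 7, 8, 11}
⟦left of 4⟧ = {x : ⟨x, 4⟩ ∈ ⟦left of⟧} = {1, 2, 3, 5, 6, 8, 9}
⟦singer⟧ = {1, 2, 3, 4, 5, 6, 8, 9, 11}
… ∩ ⟦that rolled⟧ = {1, 2, 3, 4, 5, 6, 8, 9, 11} ∩ {1, 4, 6, 7, 8, 10, 11} = {1, 4, 6, 8, 11}
… ∩ ⟦behind 9⟧ = {1, 4, 6, 8, 11} ∩ {1, 3, 4, 7, 8, 11} = {1, 4, 8, 11}
… ∩ ⟦left of 4⟧ = {1, 4, 8, 11} ∩ {1, 2, 3, 5, 6, 8, 9} = {1, 8}
So ⟦singer that rolled behind 9 left of 4⟧ = {1, 8}.

{1, 8}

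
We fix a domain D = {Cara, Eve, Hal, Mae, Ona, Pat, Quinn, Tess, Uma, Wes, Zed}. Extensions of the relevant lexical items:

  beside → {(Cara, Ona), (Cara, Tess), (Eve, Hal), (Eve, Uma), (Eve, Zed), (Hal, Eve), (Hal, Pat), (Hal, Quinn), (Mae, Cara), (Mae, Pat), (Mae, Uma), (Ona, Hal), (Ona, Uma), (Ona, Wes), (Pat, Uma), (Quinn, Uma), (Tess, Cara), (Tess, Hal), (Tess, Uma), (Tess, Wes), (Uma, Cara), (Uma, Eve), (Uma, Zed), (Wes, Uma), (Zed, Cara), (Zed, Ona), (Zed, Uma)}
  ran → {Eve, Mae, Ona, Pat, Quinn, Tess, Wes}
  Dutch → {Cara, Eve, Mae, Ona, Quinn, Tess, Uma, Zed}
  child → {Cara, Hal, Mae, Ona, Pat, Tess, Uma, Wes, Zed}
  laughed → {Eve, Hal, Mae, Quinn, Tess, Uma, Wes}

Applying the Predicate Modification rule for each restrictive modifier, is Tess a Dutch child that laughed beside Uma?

⟦that laughed⟧ = ⟦laughed⟧ = {Eve, Hal, Mae, Quinn, Tess, Uma, Wes}
⟦beside Uma⟧ = {x : ⟨x, Uma⟩ ∈ ⟦beside⟧} = {Eve, Mae, Ona, Pat, Quinn, Tess, Wes, Zed}
⟦child⟧ = {Cara, Hal, Mae, Ona, Pat, Tess, Uma, Wes, Zed}
… ∩ ⟦that laughed⟧ = {Cara, Hal, Mae, Ona, Pat, Tess, Uma, Wes, Zed} ∩ {Eve, Hal, Mae, Quinn, Tess, Uma, Wes} = {Hal, Mae, Tess, Uma, Wes}
… ∩ ⟦beside Uma⟧ = {Hal, Mae, Tess, Uma, Wes} ∩ {Eve, Mae, Ona, Pat, Quinn, Tess, Wes, Zed} = {Mae, Tess, Wes}
… ∩ ⟦Dutch⟧ = {Mae, Tess, Wes} ∩ {Cara, Eve, Mae, Ona, Quinn, Tess, Uma, Zed} = {Mae, Tess}
⟦Dutch child that laughed beside Uma⟧ = {Mae, Tess}; Tess ∈ this set.

yes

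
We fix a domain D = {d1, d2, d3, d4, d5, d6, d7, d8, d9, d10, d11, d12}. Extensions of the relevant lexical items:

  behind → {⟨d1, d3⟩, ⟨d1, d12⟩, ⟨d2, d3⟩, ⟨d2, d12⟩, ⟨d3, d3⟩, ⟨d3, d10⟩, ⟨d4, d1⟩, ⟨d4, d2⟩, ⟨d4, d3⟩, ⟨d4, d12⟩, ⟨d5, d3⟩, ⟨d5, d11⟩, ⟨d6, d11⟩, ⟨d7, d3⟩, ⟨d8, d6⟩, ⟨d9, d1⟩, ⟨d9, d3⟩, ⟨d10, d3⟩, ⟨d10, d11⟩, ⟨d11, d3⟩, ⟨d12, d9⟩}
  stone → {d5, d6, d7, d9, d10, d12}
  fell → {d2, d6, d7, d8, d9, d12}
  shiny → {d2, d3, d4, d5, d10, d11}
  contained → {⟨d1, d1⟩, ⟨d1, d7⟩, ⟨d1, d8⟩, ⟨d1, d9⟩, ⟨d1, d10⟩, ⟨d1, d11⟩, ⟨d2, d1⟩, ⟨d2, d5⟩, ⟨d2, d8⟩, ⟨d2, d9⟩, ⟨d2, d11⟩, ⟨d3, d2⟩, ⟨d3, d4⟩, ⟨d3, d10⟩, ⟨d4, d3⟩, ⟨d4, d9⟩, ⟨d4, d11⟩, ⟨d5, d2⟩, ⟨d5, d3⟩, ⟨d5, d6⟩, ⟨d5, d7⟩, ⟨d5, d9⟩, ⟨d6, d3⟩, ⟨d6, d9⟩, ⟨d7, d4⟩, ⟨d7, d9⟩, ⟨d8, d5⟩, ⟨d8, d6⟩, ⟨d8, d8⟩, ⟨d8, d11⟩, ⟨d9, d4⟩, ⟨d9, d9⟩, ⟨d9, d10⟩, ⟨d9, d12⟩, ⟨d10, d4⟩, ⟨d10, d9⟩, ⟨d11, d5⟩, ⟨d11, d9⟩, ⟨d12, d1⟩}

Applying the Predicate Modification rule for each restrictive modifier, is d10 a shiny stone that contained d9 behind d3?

yes

⟦that contained d9⟧ = {x : ⟨x, d9⟩ ∈ ⟦contained⟧} = {d1, d2, d4, d5, d6, d7, d9, d10, d11}
⟦behind d3⟧ = {x : ⟨x, d3⟩ ∈ ⟦behind⟧} = {d1, d2, d3, d4, d5, d7, d9, d10, d11}
⟦stone⟧ = {d5, d6, d7, d9, d10, d12}
… ∩ ⟦that contained d9⟧ = {d5, d6, d7, d9, d10, d12} ∩ {d1, d2, d4, d5, d6, d7, d9, d10, d11} = {d5, d6, d7, d9, d10}
… ∩ ⟦behind d3⟧ = {d5, d6, d7, d9, d10} ∩ {d1, d2, d3, d4, d5, d7, d9, d10, d11} = {d5, d7, d9, d10}
… ∩ ⟦shiny⟧ = {d5, d7, d9, d10} ∩ {d2, d3, d4, d5, d10, d11} = {d5, d10}
⟦shiny stone that contained d9 behind d3⟧ = {d5, d10}; d10 ∈ this set.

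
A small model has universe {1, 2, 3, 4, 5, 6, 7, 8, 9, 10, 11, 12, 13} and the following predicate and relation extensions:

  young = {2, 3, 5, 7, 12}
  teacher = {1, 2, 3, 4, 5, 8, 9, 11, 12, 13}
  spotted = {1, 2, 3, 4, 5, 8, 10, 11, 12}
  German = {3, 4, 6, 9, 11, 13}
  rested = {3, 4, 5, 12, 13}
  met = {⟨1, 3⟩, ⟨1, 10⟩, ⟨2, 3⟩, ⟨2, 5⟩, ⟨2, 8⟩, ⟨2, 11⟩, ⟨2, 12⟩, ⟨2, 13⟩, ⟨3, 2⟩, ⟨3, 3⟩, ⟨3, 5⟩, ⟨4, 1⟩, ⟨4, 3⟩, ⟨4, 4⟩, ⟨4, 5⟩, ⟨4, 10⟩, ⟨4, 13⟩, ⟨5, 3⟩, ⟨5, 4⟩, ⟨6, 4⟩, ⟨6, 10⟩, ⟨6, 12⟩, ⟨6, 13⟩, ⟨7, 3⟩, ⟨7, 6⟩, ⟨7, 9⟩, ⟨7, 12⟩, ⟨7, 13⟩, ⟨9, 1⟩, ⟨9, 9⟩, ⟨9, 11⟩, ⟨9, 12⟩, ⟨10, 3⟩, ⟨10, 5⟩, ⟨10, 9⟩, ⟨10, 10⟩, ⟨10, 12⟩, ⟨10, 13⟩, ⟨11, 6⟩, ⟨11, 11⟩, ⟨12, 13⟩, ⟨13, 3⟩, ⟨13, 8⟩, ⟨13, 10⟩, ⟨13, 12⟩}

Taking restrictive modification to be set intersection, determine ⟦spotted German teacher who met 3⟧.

⟦who met 3⟧ = {x : ⟨x, 3⟩ ∈ ⟦met⟧} = {1, 2, 3, 4, 5, 7, 10, 13}
⟦teacher⟧ = {1, 2, 3, 4, 5, 8, 9, 11, 12, 13}
… ∩ ⟦who met 3⟧ = {1, 2, 3, 4, 5, 8, 9, 11, 12, 13} ∩ {1, 2, 3, 4, 5, 7, 10, 13} = {1, 2, 3, 4, 5, 13}
… ∩ ⟦spotted⟧ = {1, 2, 3, 4, 5, 13} ∩ {1, 2, 3, 4, 5, 8, 10, 11, 12} = {1, 2, 3, 4, 5}
… ∩ ⟦German⟧ = {1, 2, 3, 4, 5} ∩ {3, 4, 6, 9, 11, 13} = {3, 4}
So ⟦spotted German teacher who met 3⟧ = {3, 4}.

{3, 4}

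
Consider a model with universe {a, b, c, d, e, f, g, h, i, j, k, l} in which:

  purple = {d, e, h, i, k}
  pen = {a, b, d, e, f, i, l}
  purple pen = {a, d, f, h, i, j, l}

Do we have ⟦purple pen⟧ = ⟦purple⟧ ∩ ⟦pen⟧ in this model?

⟦purple⟧ ∩ ⟦pen⟧ = {d, e, h, i, k} ∩ {a, b, d, e, f, i, l} = {d, e, i}
Observed ⟦purple pen⟧ = {a, d, f, h, i, j, l}.
These differ, so the modifier is not intersective in this model.

no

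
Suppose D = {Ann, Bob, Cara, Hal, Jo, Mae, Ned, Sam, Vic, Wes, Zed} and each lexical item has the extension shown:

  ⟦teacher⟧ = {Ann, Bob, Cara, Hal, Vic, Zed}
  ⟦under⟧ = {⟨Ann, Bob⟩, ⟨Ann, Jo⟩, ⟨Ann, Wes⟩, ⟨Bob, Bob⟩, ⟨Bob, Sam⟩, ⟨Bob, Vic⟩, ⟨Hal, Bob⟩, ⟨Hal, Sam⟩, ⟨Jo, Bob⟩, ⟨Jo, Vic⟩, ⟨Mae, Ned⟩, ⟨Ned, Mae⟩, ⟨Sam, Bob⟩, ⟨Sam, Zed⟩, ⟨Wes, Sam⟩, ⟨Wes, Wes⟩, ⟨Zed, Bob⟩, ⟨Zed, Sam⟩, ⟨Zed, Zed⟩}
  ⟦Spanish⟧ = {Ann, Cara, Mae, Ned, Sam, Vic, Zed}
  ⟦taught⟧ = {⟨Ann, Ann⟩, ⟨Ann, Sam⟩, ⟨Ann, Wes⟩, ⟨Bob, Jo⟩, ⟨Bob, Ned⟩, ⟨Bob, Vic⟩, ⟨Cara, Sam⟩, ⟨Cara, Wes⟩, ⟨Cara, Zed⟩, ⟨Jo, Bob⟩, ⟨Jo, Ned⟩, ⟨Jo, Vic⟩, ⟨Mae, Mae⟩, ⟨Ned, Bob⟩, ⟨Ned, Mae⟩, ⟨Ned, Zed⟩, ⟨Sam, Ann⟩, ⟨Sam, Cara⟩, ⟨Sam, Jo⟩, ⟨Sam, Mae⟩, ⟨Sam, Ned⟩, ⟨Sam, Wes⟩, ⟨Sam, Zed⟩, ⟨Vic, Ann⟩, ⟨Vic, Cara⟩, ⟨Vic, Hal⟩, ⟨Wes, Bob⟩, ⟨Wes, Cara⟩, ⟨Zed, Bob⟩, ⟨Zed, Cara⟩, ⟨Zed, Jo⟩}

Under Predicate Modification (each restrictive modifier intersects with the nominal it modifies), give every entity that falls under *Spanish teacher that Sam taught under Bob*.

⟦that Sam taught⟧ = {x : ⟨Sam, x⟩ ∈ ⟦taught⟧} = {Ann, Cara, Jo, Mae, Ned, Wes, Zed}
⟦under Bob⟧ = {x : ⟨x, Bob⟩ ∈ ⟦under⟧} = {Ann, Bob, Hal, Jo, Sam, Zed}
⟦teacher⟧ = {Ann, Bob, Cara, Hal, Vic, Zed}
… ∩ ⟦that Sam taught⟧ = {Ann, Bob, Cara, Hal, Vic, Zed} ∩ {Ann, Cara, Jo, Mae, Ned, Wes, Zed} = {Ann, Cara, Zed}
… ∩ ⟦under Bob⟧ = {Ann, Cara, Zed} ∩ {Ann, Bob, Hal, Jo, Sam, Zed} = {Ann, Zed}
… ∩ ⟦Spanish⟧ = {Ann, Zed} ∩ {Ann, Cara, Mae, Ned, Sam, Vic, Zed} = {Ann, Zed}
So ⟦Spanish teacher that Sam taught under Bob⟧ = {Ann, Zed}.

{Ann, Zed}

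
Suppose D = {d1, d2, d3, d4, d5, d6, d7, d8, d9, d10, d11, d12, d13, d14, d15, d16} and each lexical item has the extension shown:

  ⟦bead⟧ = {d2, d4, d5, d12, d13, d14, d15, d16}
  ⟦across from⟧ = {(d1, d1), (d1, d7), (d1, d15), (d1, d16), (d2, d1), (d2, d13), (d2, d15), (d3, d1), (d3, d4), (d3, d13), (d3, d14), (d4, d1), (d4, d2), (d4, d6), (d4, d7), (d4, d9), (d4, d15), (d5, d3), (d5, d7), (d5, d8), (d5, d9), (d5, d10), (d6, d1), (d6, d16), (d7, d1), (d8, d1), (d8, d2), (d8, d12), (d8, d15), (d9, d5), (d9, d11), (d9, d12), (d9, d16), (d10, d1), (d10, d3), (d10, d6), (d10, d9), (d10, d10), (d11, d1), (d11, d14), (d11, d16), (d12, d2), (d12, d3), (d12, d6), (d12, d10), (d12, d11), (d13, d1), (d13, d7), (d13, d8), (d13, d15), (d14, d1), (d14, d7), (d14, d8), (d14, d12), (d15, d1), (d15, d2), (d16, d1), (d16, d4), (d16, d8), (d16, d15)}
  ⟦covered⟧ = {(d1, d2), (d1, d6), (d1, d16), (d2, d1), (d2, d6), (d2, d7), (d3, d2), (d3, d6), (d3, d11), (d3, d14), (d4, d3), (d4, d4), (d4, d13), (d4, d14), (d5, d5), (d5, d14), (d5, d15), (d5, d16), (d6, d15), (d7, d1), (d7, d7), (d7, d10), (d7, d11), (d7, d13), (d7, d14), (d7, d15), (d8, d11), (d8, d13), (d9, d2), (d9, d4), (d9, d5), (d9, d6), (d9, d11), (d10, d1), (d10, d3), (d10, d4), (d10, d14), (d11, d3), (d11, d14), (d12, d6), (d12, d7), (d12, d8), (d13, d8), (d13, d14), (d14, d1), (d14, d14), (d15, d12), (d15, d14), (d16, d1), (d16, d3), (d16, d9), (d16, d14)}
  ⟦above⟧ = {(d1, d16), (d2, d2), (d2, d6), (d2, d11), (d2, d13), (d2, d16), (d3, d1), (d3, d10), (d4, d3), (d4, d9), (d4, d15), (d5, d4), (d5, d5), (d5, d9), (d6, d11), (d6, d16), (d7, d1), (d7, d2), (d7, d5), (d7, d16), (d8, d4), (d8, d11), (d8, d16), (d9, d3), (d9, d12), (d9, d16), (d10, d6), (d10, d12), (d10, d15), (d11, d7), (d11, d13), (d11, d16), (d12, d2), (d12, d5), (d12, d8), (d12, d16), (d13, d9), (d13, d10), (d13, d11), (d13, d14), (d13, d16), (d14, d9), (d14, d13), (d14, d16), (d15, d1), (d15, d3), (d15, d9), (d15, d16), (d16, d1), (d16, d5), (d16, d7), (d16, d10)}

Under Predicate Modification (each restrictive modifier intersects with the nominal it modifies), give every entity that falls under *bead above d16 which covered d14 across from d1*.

⟦above d16⟧ = {x : ⟨x, d16⟩ ∈ ⟦above⟧} = {d1, d2, d6, d7, d8, d9, d11, d12, d13, d14, d15}
⟦which covered d14⟧ = {x : ⟨x, d14⟩ ∈ ⟦covered⟧} = {d3, d4, d5, d7, d10, d11, d13, d14, d15, d16}
⟦across from d1⟧ = {x : ⟨x, d1⟩ ∈ ⟦across from⟧} = {d1, d2, d3, d4, d6, d7, d8, d10, d11, d13, d14, d15, d16}
⟦bead⟧ = {d2, d4, d5, d12, d13, d14, d15, d16}
… ∩ ⟦above d16⟧ = {d2, d4, d5, d12, d13, d14, d15, d16} ∩ {d1, d2, d6, d7, d8, d9, d11, d12, d13, d14, d15} = {d2, d12, d13, d14, d15}
… ∩ ⟦which covered d14⟧ = {d2, d12, d13, d14, d15} ∩ {d3, d4, d5, d7, d10, d11, d13, d14, d15, d16} = {d13, d14, d15}
… ∩ ⟦across from d1⟧ = {d13, d14, d15} ∩ {d1, d2, d3, d4, d6, d7, d8, d10, d11, d13, d14, d15, d16} = {d13, d14, d15}
So ⟦bead above d16 which covered d14 across from d1⟧ = {d13, d14, d15}.

{d13, d14, d15}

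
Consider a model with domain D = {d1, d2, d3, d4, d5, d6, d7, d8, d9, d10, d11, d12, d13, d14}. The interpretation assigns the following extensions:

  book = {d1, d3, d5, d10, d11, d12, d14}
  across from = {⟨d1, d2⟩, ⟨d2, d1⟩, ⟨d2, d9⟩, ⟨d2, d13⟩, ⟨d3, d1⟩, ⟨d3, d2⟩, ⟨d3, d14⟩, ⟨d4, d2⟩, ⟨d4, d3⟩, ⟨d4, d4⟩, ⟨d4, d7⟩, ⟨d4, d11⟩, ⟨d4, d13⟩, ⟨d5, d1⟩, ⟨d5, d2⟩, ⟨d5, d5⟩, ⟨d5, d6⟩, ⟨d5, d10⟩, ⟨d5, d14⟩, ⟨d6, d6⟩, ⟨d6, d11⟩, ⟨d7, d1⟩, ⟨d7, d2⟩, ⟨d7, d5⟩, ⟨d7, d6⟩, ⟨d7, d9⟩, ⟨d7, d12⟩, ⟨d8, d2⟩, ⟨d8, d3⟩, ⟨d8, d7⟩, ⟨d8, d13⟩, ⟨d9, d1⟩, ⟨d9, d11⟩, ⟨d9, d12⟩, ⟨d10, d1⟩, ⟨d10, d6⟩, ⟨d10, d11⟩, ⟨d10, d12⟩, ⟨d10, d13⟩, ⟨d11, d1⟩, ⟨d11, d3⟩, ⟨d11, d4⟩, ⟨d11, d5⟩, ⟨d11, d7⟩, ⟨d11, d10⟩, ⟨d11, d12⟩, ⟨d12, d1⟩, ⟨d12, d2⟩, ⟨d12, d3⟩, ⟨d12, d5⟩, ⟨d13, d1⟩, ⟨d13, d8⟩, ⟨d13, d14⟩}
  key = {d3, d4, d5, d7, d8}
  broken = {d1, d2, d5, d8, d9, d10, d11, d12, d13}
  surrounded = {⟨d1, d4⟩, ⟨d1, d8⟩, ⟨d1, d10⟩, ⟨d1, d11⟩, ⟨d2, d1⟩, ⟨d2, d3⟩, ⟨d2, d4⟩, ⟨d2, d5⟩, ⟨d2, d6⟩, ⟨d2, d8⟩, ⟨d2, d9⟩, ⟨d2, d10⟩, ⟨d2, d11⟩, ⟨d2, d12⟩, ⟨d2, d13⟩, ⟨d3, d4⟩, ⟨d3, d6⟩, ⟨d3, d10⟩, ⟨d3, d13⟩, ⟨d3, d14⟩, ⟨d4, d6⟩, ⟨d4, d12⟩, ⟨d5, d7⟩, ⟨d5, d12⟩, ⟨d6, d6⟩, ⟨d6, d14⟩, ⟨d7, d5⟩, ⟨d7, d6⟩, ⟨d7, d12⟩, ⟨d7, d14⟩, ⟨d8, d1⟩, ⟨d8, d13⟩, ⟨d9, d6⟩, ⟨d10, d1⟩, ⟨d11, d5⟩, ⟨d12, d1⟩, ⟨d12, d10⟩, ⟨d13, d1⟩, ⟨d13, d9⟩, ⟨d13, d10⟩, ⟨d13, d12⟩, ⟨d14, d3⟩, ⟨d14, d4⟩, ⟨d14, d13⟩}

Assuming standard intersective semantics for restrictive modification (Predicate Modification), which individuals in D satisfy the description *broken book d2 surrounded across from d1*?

⟦d2 surrounded⟧ = {x : ⟨d2, x⟩ ∈ ⟦surrounded⟧} = {d1, d3, d4, d5, d6, d8, d9, d10, d11, d12, d13}
⟦across from d1⟧ = {x : ⟨x, d1⟩ ∈ ⟦across from⟧} = {d2, d3, d5, d7, d9, d10, d11, d12, d13}
⟦book⟧ = {d1, d3, d5, d10, d11, d12, d14}
… ∩ ⟦d2 surrounded⟧ = {d1, d3, d5, d10, d11, d12, d14} ∩ {d1, d3, d4, d5, d6, d8, d9, d10, d11, d12, d13} = {d1, d3, d5, d10, d11, d12}
… ∩ ⟦across from d1⟧ = {d1, d3, d5, d10, d11, d12} ∩ {d2, d3, d5, d7, d9, d10, d11, d12, d13} = {d3, d5, d10, d11, d12}
… ∩ ⟦broken⟧ = {d3, d5, d10, d11, d12} ∩ {d1, d2, d5, d8, d9, d10, d11, d12, d13} = {d5, d10, d11, d12}
So ⟦broken book d2 surrounded across from d1⟧ = {d5, d10, d11, d12}.

{d5, d10, d11, d12}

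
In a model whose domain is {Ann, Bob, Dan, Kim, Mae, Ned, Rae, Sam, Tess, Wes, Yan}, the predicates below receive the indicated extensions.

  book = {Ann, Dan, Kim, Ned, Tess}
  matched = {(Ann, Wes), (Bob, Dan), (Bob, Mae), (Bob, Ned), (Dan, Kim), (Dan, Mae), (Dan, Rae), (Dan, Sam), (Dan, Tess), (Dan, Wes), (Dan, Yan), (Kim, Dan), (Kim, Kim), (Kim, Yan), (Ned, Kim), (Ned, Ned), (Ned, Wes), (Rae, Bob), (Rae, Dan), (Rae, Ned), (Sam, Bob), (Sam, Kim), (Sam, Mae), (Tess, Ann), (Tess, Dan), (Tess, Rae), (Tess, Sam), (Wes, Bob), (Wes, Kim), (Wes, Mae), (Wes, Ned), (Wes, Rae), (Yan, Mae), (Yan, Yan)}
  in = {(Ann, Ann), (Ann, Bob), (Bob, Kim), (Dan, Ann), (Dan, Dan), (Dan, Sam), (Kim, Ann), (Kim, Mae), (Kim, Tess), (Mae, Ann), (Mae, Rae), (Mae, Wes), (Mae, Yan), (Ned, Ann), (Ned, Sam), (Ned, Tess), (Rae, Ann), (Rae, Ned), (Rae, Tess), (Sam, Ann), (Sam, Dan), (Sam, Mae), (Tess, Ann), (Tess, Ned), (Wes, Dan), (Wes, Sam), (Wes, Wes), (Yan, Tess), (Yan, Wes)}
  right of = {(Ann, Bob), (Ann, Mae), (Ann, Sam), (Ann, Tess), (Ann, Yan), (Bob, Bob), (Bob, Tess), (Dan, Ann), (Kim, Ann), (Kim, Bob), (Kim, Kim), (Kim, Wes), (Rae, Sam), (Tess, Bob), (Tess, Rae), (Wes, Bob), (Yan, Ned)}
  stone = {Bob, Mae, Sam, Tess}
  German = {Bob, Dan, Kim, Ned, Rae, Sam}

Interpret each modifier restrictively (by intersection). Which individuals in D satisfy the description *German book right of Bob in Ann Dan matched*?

{Kim}

⟦right of Bob⟧ = {x : ⟨x, Bob⟩ ∈ ⟦right of⟧} = {Ann, Bob, Kim, Tess, Wes}
⟦in Ann⟧ = {x : ⟨x, Ann⟩ ∈ ⟦in⟧} = {Ann, Dan, Kim, Mae, Ned, Rae, Sam, Tess}
⟦Dan matched⟧ = {x : ⟨Dan, x⟩ ∈ ⟦matched⟧} = {Kim, Mae, Rae, Sam, Tess, Wes, Yan}
⟦book⟧ = {Ann, Dan, Kim, Ned, Tess}
… ∩ ⟦right of Bob⟧ = {Ann, Dan, Kim, Ned, Tess} ∩ {Ann, Bob, Kim, Tess, Wes} = {Ann, Kim, Tess}
… ∩ ⟦in Ann⟧ = {Ann, Kim, Tess} ∩ {Ann, Dan, Kim, Mae, Ned, Rae, Sam, Tess} = {Ann, Kim, Tess}
… ∩ ⟦Dan matched⟧ = {Ann, Kim, Tess} ∩ {Kim, Mae, Rae, Sam, Tess, Wes, Yan} = {Kim, Tess}
… ∩ ⟦German⟧ = {Kim, Tess} ∩ {Bob, Dan, Kim, Ned, Rae, Sam} = {Kim}
So ⟦German book right of Bob in Ann Dan matched⟧ = {Kim}.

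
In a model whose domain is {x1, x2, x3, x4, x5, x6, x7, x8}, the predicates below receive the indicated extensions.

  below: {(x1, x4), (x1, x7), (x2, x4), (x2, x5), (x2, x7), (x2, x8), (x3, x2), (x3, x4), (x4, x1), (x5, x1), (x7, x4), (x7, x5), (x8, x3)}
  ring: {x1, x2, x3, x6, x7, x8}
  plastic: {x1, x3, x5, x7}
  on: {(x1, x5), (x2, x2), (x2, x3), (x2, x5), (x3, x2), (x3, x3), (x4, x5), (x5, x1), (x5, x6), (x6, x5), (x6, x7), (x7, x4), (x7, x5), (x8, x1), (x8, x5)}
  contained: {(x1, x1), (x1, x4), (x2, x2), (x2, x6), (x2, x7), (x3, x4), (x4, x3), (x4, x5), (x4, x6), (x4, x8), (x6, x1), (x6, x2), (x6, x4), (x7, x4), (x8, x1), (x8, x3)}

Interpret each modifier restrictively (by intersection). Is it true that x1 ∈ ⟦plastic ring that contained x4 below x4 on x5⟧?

yes

⟦that contained x4⟧ = {x : ⟨x, x4⟩ ∈ ⟦contained⟧} = {x1, x3, x6, x7}
⟦below x4⟧ = {x : ⟨x, x4⟩ ∈ ⟦below⟧} = {x1, x2, x3, x7}
⟦on x5⟧ = {x : ⟨x, x5⟩ ∈ ⟦on⟧} = {x1, x2, x4, x6, x7, x8}
⟦ring⟧ = {x1, x2, x3, x6, x7, x8}
… ∩ ⟦that contained x4⟧ = {x1, x2, x3, x6, x7, x8} ∩ {x1, x3, x6, x7} = {x1, x3, x6, x7}
… ∩ ⟦below x4⟧ = {x1, x3, x6, x7} ∩ {x1, x2, x3, x7} = {x1, x3, x7}
… ∩ ⟦on x5⟧ = {x1, x3, x7} ∩ {x1, x2, x4, x6, x7, x8} = {x1, x7}
… ∩ ⟦plastic⟧ = {x1, x7} ∩ {x1, x3, x5, x7} = {x1, x7}
⟦plastic ring that contained x4 below x4 on x5⟧ = {x1, x7}; x1 ∈ this set.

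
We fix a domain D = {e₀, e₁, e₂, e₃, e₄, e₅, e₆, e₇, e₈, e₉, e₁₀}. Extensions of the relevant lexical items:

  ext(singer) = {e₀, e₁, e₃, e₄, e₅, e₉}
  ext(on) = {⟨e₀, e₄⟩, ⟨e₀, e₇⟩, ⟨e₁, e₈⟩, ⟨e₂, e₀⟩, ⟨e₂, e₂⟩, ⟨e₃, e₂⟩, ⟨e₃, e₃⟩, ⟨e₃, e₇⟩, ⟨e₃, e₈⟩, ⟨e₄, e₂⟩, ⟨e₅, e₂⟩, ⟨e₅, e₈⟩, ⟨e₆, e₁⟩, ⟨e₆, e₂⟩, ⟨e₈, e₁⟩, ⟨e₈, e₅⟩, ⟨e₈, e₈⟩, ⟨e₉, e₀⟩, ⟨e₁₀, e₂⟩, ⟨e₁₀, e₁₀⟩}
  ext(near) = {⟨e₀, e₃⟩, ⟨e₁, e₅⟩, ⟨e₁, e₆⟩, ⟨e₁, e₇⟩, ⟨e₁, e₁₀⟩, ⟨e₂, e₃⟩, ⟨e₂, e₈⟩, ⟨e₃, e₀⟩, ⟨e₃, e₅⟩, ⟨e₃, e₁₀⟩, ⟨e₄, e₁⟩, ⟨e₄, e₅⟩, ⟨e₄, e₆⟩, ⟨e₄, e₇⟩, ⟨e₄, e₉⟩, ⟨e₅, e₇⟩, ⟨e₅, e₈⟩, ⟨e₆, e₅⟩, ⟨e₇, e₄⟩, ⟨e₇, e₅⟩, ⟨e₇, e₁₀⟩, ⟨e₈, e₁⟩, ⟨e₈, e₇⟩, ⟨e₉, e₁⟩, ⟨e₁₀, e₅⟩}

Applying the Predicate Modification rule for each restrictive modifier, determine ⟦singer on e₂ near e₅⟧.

⟦on e₂⟧ = {x : ⟨x, e₂⟩ ∈ ⟦on⟧} = {e₂, e₃, e₄, e₅, e₆, e₁₀}
⟦near e₅⟧ = {x : ⟨x, e₅⟩ ∈ ⟦near⟧} = {e₁, e₃, e₄, e₆, e₇, e₁₀}
⟦singer⟧ = {e₀, e₁, e₃, e₄, e₅, e₉}
… ∩ ⟦on e₂⟧ = {e₀, e₁, e₃, e₄, e₅, e₉} ∩ {e₂, e₃, e₄, e₅, e₆, e₁₀} = {e₃, e₄, e₅}
… ∩ ⟦near e₅⟧ = {e₃, e₄, e₅} ∩ {e₁, e₃, e₄, e₆, e₇, e₁₀} = {e₃, e₄}
So ⟦singer on e₂ near e₅⟧ = {e₃, e₄}.

{e₃, e₄}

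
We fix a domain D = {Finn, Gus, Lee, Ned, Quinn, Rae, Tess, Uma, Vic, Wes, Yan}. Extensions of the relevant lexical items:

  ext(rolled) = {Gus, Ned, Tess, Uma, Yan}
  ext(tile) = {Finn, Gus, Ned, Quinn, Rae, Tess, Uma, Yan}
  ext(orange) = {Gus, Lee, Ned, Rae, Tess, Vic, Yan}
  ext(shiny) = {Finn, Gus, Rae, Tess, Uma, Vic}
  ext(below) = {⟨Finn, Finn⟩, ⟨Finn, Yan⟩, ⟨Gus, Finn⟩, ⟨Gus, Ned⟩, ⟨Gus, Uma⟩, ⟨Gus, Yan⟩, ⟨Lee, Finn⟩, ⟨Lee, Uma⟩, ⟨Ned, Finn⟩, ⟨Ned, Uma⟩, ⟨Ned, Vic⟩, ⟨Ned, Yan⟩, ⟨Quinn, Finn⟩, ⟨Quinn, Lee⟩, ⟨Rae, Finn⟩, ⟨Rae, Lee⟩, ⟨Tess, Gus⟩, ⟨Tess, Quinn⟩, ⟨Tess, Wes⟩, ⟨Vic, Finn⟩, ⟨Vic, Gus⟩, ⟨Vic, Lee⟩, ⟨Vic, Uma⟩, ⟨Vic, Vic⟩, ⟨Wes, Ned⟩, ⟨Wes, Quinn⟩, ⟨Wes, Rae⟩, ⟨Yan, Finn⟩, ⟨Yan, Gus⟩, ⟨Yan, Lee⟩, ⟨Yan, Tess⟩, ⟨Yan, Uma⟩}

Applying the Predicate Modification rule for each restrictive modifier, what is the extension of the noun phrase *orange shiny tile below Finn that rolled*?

⟦below Finn⟧ = {x : ⟨x, Finn⟩ ∈ ⟦below⟧} = {Finn, Gus, Lee, Ned, Quinn, Rae, Vic, Yan}
⟦that rolled⟧ = ⟦rolled⟧ = {Gus, Ned, Tess, Uma, Yan}
⟦tile⟧ = {Finn, Gus, Ned, Quinn, Rae, Tess, Uma, Yan}
… ∩ ⟦below Finn⟧ = {Finn, Gus, Ned, Quinn, Rae, Tess, Uma, Yan} ∩ {Finn, Gus, Lee, Ned, Quinn, Rae, Vic, Yan} = {Finn, Gus, Ned, Quinn, Rae, Yan}
… ∩ ⟦that rolled⟧ = {Finn, Gus, Ned, Quinn, Rae, Yan} ∩ {Gus, Ned, Tess, Uma, Yan} = {Gus, Ned, Yan}
… ∩ ⟦orange⟧ = {Gus, Ned, Yan} ∩ {Gus, Lee, Ned, Rae, Tess, Vic, Yan} = {Gus, Ned, Yan}
… ∩ ⟦shiny⟧ = {Gus, Ned, Yan} ∩ {Finn, Gus, Rae, Tess, Uma, Vic} = {Gus}
So ⟦orange shiny tile below Finn that rolled⟧ = {Gus}.

{Gus}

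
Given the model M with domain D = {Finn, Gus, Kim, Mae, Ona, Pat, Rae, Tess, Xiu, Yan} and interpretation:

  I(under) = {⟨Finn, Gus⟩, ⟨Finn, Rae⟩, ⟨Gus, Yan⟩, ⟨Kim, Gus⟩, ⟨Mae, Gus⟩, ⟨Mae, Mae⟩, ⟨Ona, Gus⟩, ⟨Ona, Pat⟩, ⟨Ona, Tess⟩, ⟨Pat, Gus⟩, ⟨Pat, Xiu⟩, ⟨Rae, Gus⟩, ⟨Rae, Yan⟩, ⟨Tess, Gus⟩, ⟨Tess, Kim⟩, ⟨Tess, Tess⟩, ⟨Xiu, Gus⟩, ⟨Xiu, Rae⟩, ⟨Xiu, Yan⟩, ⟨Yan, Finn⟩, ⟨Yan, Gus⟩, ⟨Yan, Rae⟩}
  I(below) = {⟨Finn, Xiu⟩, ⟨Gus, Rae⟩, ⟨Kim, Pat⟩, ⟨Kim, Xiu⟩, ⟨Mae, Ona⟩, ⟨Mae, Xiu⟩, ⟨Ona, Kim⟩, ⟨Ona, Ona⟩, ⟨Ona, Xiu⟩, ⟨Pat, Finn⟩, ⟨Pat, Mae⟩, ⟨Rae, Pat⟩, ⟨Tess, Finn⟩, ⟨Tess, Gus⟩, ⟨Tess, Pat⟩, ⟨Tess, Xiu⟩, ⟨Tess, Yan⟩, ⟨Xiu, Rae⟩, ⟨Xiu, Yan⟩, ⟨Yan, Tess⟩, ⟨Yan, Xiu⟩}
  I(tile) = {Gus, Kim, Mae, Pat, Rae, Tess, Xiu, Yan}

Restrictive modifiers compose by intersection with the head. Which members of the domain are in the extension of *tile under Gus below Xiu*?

{Kim, Mae, Tess, Yan}

⟦under Gus⟧ = {x : ⟨x, Gus⟩ ∈ ⟦under⟧} = {Finn, Kim, Mae, Ona, Pat, Rae, Tess, Xiu, Yan}
⟦below Xiu⟧ = {x : ⟨x, Xiu⟩ ∈ ⟦below⟧} = {Finn, Kim, Mae, Ona, Tess, Yan}
⟦tile⟧ = {Gus, Kim, Mae, Pat, Rae, Tess, Xiu, Yan}
… ∩ ⟦under Gus⟧ = {Gus, Kim, Mae, Pat, Rae, Tess, Xiu, Yan} ∩ {Finn, Kim, Mae, Ona, Pat, Rae, Tess, Xiu, Yan} = {Kim, Mae, Pat, Rae, Tess, Xiu, Yan}
… ∩ ⟦below Xiu⟧ = {Kim, Mae, Pat, Rae, Tess, Xiu, Yan} ∩ {Finn, Kim, Mae, Ona, Tess, Yan} = {Kim, Mae, Tess, Yan}
So ⟦tile under Gus below Xiu⟧ = {Kim, Mae, Tess, Yan}.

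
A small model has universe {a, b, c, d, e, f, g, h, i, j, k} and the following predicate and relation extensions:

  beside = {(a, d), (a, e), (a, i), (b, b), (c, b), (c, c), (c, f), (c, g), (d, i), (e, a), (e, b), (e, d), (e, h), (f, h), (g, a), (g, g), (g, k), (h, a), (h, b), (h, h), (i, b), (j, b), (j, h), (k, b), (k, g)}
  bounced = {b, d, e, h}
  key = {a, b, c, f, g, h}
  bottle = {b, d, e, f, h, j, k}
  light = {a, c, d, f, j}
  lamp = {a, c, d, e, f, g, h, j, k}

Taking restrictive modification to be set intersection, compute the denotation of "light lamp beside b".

{c, j}

⟦beside b⟧ = {x : ⟨x, b⟩ ∈ ⟦beside⟧} = {b, c, e, h, i, j, k}
⟦lamp⟧ = {a, c, d, e, f, g, h, j, k}
… ∩ ⟦beside b⟧ = {a, c, d, e, f, g, h, j, k} ∩ {b, c, e, h, i, j, k} = {c, e, h, j, k}
… ∩ ⟦light⟧ = {c, e, h, j, k} ∩ {a, c, d, f, j} = {c, j}
So ⟦light lamp beside b⟧ = {c, j}.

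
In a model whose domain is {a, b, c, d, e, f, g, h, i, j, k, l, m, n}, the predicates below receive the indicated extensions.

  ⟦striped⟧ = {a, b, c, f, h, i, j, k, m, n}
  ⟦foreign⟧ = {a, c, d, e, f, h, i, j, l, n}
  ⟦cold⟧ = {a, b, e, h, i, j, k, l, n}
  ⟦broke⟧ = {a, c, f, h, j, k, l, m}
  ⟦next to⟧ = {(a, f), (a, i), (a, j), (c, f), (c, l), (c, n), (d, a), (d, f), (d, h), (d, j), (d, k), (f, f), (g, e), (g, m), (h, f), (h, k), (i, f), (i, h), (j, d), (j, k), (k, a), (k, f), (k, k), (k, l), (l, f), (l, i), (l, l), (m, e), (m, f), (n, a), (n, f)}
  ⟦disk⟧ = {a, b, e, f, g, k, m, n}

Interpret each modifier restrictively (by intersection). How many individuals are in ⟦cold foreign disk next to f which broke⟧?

⟦next to f⟧ = {x : ⟨x, f⟩ ∈ ⟦next to⟧} = {a, c, d, f, h, i, k, l, m, n}
⟦which broke⟧ = ⟦broke⟧ = {a, c, f, h, j, k, l, m}
⟦disk⟧ = {a, b, e, f, g, k, m, n}
… ∩ ⟦next to f⟧ = {a, b, e, f, g, k, m, n} ∩ {a, c, d, f, h, i, k, l, m, n} = {a, f, k, m, n}
… ∩ ⟦which broke⟧ = {a, f, k, m, n} ∩ {a, c, f, h, j, k, l, m} = {a, f, k, m}
… ∩ ⟦cold⟧ = {a, f, k, m} ∩ {a, b, e, h, i, j, k, l, n} = {a, k}
… ∩ ⟦foreign⟧ = {a, k} ∩ {a, c, d, e, f, h, i, j, l, n} = {a}
⟦cold foreign disk next to f which broke⟧ = {a}, so the cardinality is 1.

1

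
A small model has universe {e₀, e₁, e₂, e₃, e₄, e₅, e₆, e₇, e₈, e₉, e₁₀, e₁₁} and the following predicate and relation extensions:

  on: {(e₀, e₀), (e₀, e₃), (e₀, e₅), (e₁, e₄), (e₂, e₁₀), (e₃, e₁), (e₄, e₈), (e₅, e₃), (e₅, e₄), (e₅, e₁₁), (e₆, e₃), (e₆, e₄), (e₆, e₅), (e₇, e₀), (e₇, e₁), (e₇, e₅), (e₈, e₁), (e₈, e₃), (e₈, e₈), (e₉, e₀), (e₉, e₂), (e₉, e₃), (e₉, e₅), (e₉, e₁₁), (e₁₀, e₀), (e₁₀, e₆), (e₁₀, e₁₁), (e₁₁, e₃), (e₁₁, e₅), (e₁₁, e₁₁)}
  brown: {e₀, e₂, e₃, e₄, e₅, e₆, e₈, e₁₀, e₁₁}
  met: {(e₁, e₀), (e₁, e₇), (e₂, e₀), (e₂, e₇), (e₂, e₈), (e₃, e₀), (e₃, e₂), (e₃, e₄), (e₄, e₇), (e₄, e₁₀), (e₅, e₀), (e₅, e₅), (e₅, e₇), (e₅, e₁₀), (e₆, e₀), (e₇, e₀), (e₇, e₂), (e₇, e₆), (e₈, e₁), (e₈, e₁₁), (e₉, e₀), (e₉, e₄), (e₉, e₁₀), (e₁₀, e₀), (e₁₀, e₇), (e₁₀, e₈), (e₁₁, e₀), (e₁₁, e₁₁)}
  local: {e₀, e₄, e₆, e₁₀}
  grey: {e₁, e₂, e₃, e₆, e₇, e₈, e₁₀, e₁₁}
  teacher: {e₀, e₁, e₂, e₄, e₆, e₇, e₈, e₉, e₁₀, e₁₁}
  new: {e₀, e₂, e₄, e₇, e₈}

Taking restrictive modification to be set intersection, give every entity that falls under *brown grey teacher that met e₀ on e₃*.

{e₆, e₁₁}

⟦that met e₀⟧ = {x : ⟨x, e₀⟩ ∈ ⟦met⟧} = {e₁, e₂, e₃, e₅, e₆, e₇, e₉, e₁₀, e₁₁}
⟦on e₃⟧ = {x : ⟨x, e₃⟩ ∈ ⟦on⟧} = {e₀, e₅, e₆, e₈, e₉, e₁₁}
⟦teacher⟧ = {e₀, e₁, e₂, e₄, e₆, e₇, e₈, e₉, e₁₀, e₁₁}
… ∩ ⟦that met e₀⟧ = {e₀, e₁, e₂, e₄, e₆, e₇, e₈, e₉, e₁₀, e₁₁} ∩ {e₁, e₂, e₃, e₅, e₆, e₇, e₉, e₁₀, e₁₁} = {e₁, e₂, e₆, e₇, e₉, e₁₀, e₁₁}
… ∩ ⟦on e₃⟧ = {e₁, e₂, e₆, e₇, e₉, e₁₀, e₁₁} ∩ {e₀, e₅, e₆, e₈, e₉, e₁₁} = {e₆, e₉, e₁₁}
… ∩ ⟦brown⟧ = {e₆, e₉, e₁₁} ∩ {e₀, e₂, e₃, e₄, e₅, e₆, e₈, e₁₀, e₁₁} = {e₆, e₁₁}
… ∩ ⟦grey⟧ = {e₆, e₁₁} ∩ {e₁, e₂, e₃, e₆, e₇, e₈, e₁₀, e₁₁} = {e₆, e₁₁}
So ⟦brown grey teacher that met e₀ on e₃⟧ = {e₆, e₁₁}.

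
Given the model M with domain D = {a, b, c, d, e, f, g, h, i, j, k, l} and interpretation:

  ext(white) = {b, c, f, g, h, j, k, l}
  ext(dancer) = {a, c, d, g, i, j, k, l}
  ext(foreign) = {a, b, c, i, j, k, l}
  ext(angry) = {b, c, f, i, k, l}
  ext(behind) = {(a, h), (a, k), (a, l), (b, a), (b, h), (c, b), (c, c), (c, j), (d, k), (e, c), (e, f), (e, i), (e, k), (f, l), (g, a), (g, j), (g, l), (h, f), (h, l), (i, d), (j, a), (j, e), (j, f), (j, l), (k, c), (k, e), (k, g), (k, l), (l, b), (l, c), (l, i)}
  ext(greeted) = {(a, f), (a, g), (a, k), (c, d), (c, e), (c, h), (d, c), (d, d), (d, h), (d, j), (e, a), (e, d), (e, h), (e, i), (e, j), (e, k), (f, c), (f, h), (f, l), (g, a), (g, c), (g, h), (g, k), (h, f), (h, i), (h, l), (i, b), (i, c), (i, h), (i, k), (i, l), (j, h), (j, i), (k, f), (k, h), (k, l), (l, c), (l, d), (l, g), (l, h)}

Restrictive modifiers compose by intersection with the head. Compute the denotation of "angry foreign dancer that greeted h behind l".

⟦that greeted h⟧ = {x : ⟨x, h⟩ ∈ ⟦greeted⟧} = {c, d, e, f, g, i, j, k, l}
⟦behind l⟧ = {x : ⟨x, l⟩ ∈ ⟦behind⟧} = {a, f, g, h, j, k}
⟦dancer⟧ = {a, c, d, g, i, j, k, l}
… ∩ ⟦that greeted h⟧ = {a, c, d, g, i, j, k, l} ∩ {c, d, e, f, g, i, j, k, l} = {c, d, g, i, j, k, l}
… ∩ ⟦behind l⟧ = {c, d, g, i, j, k, l} ∩ {a, f, g, h, j, k} = {g, j, k}
… ∩ ⟦angry⟧ = {g, j, k} ∩ {b, c, f, i, k, l} = {k}
… ∩ ⟦foreign⟧ = {k} ∩ {a, b, c, i, j, k, l} = {k}
So ⟦angry foreign dancer that greeted h behind l⟧ = {k}.

{k}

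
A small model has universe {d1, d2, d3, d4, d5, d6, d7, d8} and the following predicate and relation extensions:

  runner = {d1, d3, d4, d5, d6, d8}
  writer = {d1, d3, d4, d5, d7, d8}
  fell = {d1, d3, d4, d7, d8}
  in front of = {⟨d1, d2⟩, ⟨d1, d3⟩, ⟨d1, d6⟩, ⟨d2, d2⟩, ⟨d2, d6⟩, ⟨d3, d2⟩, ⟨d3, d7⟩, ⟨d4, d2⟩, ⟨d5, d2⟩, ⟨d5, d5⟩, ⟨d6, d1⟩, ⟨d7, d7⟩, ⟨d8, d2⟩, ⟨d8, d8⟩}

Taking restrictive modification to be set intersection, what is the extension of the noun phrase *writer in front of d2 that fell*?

⟦in front of d2⟧ = {x : ⟨x, d2⟩ ∈ ⟦in front of⟧} = {d1, d2, d3, d4, d5, d8}
⟦that fell⟧ = ⟦fell⟧ = {d1, d3, d4, d7, d8}
⟦writer⟧ = {d1, d3, d4, d5, d7, d8}
… ∩ ⟦in front of d2⟧ = {d1, d3, d4, d5, d7, d8} ∩ {d1, d2, d3, d4, d5, d8} = {d1, d3, d4, d5, d8}
… ∩ ⟦that fell⟧ = {d1, d3, d4, d5, d8} ∩ {d1, d3, d4, d7, d8} = {d1, d3, d4, d8}
So ⟦writer in front of d2 that fell⟧ = {d1, d3, d4, d8}.

{d1, d3, d4, d8}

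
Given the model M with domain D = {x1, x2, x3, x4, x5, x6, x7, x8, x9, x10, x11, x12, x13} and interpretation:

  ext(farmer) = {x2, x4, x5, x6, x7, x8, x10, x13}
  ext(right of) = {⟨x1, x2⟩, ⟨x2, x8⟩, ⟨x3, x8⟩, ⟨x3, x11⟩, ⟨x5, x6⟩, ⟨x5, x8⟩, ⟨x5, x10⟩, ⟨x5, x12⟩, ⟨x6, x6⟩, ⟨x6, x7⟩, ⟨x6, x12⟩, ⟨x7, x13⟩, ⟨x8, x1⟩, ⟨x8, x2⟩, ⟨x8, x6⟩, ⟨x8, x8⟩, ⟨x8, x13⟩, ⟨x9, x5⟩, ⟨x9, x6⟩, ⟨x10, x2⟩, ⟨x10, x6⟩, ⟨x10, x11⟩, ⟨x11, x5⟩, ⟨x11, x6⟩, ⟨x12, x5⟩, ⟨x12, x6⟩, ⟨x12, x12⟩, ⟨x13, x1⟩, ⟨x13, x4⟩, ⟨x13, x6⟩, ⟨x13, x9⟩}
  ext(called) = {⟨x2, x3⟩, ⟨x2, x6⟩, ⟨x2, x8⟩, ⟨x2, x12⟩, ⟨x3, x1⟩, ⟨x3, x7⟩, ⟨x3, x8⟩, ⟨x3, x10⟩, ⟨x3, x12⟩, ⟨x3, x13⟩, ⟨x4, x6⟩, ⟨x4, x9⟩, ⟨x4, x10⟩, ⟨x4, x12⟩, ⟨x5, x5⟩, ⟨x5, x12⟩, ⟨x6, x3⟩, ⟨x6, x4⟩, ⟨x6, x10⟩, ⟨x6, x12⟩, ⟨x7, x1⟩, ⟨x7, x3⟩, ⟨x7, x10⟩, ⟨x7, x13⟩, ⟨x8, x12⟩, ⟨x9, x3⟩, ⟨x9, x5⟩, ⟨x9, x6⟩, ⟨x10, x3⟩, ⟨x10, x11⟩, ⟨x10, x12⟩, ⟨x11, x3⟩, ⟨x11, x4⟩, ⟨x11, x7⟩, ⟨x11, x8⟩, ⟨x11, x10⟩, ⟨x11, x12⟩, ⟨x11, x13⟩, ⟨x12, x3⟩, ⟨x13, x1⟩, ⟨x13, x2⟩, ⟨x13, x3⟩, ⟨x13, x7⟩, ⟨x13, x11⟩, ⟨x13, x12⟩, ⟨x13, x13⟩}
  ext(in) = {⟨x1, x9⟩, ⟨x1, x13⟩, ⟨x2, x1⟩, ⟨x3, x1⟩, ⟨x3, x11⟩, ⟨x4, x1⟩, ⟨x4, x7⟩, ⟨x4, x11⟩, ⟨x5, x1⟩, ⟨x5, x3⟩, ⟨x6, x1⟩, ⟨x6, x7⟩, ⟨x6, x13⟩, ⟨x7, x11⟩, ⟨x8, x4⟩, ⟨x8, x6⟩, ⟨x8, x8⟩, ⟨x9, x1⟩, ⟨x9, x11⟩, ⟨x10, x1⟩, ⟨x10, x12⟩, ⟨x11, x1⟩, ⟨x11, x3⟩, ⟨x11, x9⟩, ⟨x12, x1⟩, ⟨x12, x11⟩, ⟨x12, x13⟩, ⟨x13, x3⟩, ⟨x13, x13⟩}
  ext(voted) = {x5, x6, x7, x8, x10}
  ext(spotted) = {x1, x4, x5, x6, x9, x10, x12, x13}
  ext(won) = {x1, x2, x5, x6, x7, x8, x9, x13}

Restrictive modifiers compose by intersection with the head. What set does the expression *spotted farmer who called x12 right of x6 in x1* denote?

⟦who called x12⟧ = {x : ⟨x, x12⟩ ∈ ⟦called⟧} = {x2, x3, x4, x5, x6, x8, x10, x11, x13}
⟦right of x6⟧ = {x : ⟨x, x6⟩ ∈ ⟦right of⟧} = {x5, x6, x8, x9, x10, x11, x12, x13}
⟦in x1⟧ = {x : ⟨x, x1⟩ ∈ ⟦in⟧} = {x2, x3, x4, x5, x6, x9, x10, x11, x12}
⟦farmer⟧ = {x2, x4, x5, x6, x7, x8, x10, x13}
… ∩ ⟦who called x12⟧ = {x2, x4, x5, x6, x7, x8, x10, x13} ∩ {x2, x3, x4, x5, x6, x8, x10, x11, x13} = {x2, x4, x5, x6, x8, x10, x13}
… ∩ ⟦right of x6⟧ = {x2, x4, x5, x6, x8, x10, x13} ∩ {x5, x6, x8, x9, x10, x11, x12, x13} = {x5, x6, x8, x10, x13}
… ∩ ⟦in x1⟧ = {x5, x6, x8, x10, x13} ∩ {x2, x3, x4, x5, x6, x9, x10, x11, x12} = {x5, x6, x10}
… ∩ ⟦spotted⟧ = {x5, x6, x10} ∩ {x1, x4, x5, x6, x9, x10, x12, x13} = {x5, x6, x10}
So ⟦spotted farmer who called x12 right of x6 in x1⟧ = {x5, x6, x10}.

{x5, x6, x10}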